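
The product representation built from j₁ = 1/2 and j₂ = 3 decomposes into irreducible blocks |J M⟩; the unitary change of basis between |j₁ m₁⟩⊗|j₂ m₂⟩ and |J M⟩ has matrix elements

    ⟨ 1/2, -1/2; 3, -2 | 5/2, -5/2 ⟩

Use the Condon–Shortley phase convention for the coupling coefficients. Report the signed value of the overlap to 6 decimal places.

√[6·1!0!5!/7! · 0!1!1!5!0!5!] = √(14400/7)
  +(−1)^1/∏(1,0,0,0,0,5)! = -1/120  (running -1/120)
⟨..|..⟩ = √(14400/7)·(-1/120) = -0.377964

−√(1/7) ≈ -0.377964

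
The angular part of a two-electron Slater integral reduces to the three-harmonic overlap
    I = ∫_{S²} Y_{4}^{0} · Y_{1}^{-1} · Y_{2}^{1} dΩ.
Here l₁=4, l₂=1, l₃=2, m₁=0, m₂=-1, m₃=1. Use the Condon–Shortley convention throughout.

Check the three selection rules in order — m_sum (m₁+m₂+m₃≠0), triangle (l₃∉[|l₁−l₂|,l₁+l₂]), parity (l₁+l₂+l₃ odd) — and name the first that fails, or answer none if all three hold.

triangle

m₁+m₂+m₃ = 0 − 1 + 1 = 0  ✓
triangle: need |l₁−l₂| ≤ l₃ ≤ l₁+l₂ = [3,5]; l₃=2 is outside  ✗
parity: l₁+l₂+l₃ = 7 is odd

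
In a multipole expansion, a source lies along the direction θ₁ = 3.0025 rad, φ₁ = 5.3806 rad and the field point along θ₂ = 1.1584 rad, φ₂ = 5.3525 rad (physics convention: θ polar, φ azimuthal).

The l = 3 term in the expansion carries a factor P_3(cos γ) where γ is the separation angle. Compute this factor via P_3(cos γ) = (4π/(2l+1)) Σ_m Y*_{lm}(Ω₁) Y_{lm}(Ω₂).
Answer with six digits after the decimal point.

0.355758

Addition theorem: P_3(cos γ) = (4π/7) Σ_m Y*_{lm}(Ω₁) Y_{lm}(Ω₂), m = −3…3:
  term(m=-3) = +0.000355+0.000030i   from Y*(Ω₁)=-0.001009-0.000467i, Y(Ω₂)=-0.301438+0.109875i
  term(m=-2) = -0.006678-0.000376i   from Y*(Ω₁)=+0.004518+0.018923i, Y(Ω₂)=-0.098504+0.329402i
  term(m=-1) = -0.010187-0.000286i   from Y*(Ω₁)=+0.108379-0.137302i, Y(Ω₂)=-0.034799-0.046728i
  term(m=+0) = +0.231193+0.000000i   from Y*(Ω₁)=-0.703624-0.000000i, Y(Ω₂)=-0.328574+0.000000i
  term(m=+1) = -0.010187+0.000286i   from Y*(Ω₁)=-0.108379-0.137302i, Y(Ω₂)=+0.034799-0.046728i
  term(m=+2) = -0.006678+0.000376i   from Y*(Ω₁)=+0.004518-0.018923i, Y(Ω₂)=-0.098504-0.329402i
  term(m=+3) = +0.000355-0.000030i   from Y*(Ω₁)=+0.001009-0.000467i, Y(Ω₂)=+0.301438+0.109875i
Σ over m = +0.198172-0.000000i; ×(4π/7) → +0.355758-0.000000i. Real part: 0.355758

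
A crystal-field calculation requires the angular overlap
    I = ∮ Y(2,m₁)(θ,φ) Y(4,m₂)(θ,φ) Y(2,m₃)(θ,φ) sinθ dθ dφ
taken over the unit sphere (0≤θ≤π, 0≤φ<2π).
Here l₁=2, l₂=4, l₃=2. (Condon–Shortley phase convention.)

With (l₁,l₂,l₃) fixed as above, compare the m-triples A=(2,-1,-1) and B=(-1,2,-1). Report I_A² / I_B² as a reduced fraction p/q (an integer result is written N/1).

Same 2,4,2: normalisation and zero-m 3j drop out of the ratio.
A: Δ: 4! 0! 4! / 9! → 1/630; sum: t=0:+1/144 = 1/144; 3j²(2 4 2; 2 -1 -1) = Δ·Π!·Σ² = 1/126  (sign -1)
B: Δ: 4! 0! 4! / 9! → 1/630; sum: t=3:−1/36 = -1/36; 3j²(2 4 2; -1 2 -1) = Δ·Π!·Σ² = 4/63  (sign +1)
I_A²/I_B² = (1/126)/(4/63) = 1/8

1/8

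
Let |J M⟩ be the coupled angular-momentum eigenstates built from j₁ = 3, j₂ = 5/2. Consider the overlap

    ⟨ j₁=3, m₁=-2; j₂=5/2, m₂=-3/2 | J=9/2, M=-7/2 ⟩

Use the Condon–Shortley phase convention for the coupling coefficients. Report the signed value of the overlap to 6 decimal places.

−√(1/99) ≈ -0.100504

√[10·1!5!4!/11! · 1!5!1!4!1!8!] = √(921600/11)
  +(−1)^0/∏(0,1,5,1,0,3)! = 1/720  (running 1/720)
  +(−1)^1/∏(1,0,4,0,1,4)! = -1/576  (running -1/2880)
⟨..|..⟩ = √(921600/11)·(-1/2880) = -0.100504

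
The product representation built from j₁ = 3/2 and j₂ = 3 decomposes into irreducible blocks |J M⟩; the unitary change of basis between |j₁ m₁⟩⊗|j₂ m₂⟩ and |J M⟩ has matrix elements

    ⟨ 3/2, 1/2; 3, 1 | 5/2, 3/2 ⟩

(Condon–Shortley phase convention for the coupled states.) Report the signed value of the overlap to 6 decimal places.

triangle: 2!×1!×4!/8! = 48/40320
(j±m)!: 2!×1!×4!×2!×4!×1! = 2304
prefactor² = (2J+1)×Δ×N² = 576/35
  k=0: +1/(0!×2!×1!×4!×0!×0!) = 1/48
  k=1: −1/(1!×1!×0!×3!×1!×1!) = -1/6
Σ = -7/48  ⇒  CG² = 576/35×(-7/48)² = 7/20
CG = −√(7/20) = -0.591608

−√(7/20) ≈ -0.591608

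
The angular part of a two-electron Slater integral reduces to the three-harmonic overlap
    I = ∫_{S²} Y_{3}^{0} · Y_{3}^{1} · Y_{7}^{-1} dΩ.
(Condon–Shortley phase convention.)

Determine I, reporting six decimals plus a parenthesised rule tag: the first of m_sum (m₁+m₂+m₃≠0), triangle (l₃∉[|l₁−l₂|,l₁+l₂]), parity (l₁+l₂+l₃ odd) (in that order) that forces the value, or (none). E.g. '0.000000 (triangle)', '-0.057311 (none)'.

0.000000 (triangle)

triangle: need 0≤l₃≤6, have 7; I=0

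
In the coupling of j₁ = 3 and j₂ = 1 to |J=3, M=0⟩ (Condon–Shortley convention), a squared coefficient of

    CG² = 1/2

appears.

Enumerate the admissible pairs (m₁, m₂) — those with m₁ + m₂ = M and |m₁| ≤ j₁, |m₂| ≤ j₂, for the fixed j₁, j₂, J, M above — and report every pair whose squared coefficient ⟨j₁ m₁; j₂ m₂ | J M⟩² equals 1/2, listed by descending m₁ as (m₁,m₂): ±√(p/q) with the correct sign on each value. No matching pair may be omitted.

Admissible pairs with m₁+m₂ = M = 0: (-1,1), (0,0), (1,-1)
  (m₁,m₂)=(1,-1): CG² = 1/2, CG = +√(1/2)   ← matches the target
  (m₁,m₂)=(0,0): CG² = 0/1, CG = 0
  (m₁,m₂)=(-1,1): CG² = 1/2, CG = −√(1/2)   ← matches the target
Pairs with CG² = 1/2: (1,-1): +√(1/2); (-1,1): −√(1/2)

(1,-1): +√(1/2); (-1,1): −√(1/2)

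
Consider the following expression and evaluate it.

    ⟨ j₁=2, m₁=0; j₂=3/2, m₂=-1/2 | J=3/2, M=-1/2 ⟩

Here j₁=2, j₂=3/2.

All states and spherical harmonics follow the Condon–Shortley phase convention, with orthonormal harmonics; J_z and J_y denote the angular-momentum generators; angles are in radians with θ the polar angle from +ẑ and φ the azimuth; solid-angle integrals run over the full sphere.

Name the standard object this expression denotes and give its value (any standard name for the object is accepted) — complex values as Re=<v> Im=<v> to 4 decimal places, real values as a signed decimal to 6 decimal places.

This is a Clebsch–Gordan (vector-coupling) coefficient.
triangle: 2!·2!·1!/6! = 4/720
(j±m)!: 2!·2!·1!·2!·1!·2! = 16
prefactor² = (2J+1)·Δ·N² = 16/45
  k=0: +1/(0!·2!·2!·1!·0!·0!) = 1/4
  k=1: −1/(1!·1!·1!·0!·1!·1!) = -1
Σ = -3/4  ⇒  CG² = 16/45·(-3/4)² = 1/5
CG = −√(1/5) = -0.447214

Clebsch–Gordan coefficient, −√(1/5) ≈ -0.447214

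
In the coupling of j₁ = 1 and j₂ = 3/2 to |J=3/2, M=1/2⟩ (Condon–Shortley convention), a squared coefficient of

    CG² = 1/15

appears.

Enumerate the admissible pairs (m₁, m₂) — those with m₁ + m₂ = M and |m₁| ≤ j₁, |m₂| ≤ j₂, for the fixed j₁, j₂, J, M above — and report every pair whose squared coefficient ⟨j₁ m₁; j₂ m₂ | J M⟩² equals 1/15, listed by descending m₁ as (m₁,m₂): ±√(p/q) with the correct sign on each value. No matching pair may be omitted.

Admissible pairs with m₁+m₂ = M = 1/2: (-1,3/2), (0,1/2), (1,-1/2)
  (m₁,m₂)=(1,-1/2): CG² = 8/15, CG = +√(8/15)
  (m₁,m₂)=(0,1/2): CG² = 1/15, CG = −√(1/15)   ← matches the target
  (m₁,m₂)=(-1,3/2): CG² = 2/5, CG = −√(2/5)
Pairs with CG² = 1/15: (0,1/2): −√(1/15)

(0,1/2): −√(1/15)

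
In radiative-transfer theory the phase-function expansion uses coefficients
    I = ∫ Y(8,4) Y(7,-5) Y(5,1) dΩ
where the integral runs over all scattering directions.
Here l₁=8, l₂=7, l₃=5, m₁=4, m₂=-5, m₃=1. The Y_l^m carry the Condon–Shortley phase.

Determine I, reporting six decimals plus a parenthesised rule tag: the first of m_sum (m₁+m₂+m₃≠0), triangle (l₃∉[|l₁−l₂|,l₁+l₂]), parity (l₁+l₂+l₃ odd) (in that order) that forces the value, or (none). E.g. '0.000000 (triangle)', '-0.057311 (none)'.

-0.011252 (none)

Checks pass: Σm=0; 20 even; l₃=5∈[1,15].
(2·8+1)(2·7+1)(2·5+1) = 2805
Δ: 10! 6! 4! / 21! → 1/814773960
sum: t=3:−1/87091200 t=4:+1/4976640 t=5:−1/2073600 t=6:+1/4976640 t=7:−1/87091200 = -1/9676800
3j²(8 7 5; 0 0 0) = Δ·Π!·Σ² = 360/46189  (sign +1)
sum: t=0:+1/696729600 t=1:−1/78382080 t=2:+1/92897280 = -1/1791590400
3j²(8 7 5; 4 -5 1) = Δ·Π!·Σ² = 11/151164  (sign -1)
combine: 4πI² = 2805·360/46189·11/151164 = 1650/1037153
take √, sign -1: I = -0.01125163
No selection rule forces the value: the integral is nonzero (none).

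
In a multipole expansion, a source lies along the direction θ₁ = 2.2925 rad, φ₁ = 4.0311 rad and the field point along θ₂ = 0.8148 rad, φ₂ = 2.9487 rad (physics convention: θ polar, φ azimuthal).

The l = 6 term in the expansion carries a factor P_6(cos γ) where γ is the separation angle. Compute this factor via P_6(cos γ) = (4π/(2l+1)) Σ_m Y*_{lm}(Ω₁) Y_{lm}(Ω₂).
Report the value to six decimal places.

Summing Y*_{l m}(θ₁,φ₁)·Y_{l m}(θ₂,φ₂) over m ∈ [−6, 6]; prefactor 4π/(2·6+1) = 0.966644:
  term(m=-6) = +0.006058+0.001299i   from Y*(Ω₁)=+0.050556-0.070124i, Y(Ω₂)=+0.028794+0.065631i
  term(m=-5) = -0.039726+0.047202i   from Y*(Ω₁)=-0.068990-0.254366i, Y(Ω₂)=-0.133396-0.192358i
  term(m=-4) = -0.067180-0.166844i   from Y*(Ω₁)=-0.393869-0.174211i, Y(Ω₂)=+0.299360+0.291193i
  term(m=-3) = +0.122175+0.012951i   from Y*(Ω₁)=-0.291903+0.149406i, Y(Ω₂)=-0.313665-0.204911i
  term(m=-2) = -0.001637+0.002424i   from Y*(Ω₁)=+0.021614-0.102298i, Y(Ω₂)=-0.025923-0.010528i
  term(m=-1) = -0.064479-0.121354i   from Y*(Ω₁)=-0.232575-0.286848i, Y(Ω₂)=+0.365222+0.071336i
  term(m=+0) = -0.000141+0.000000i   from Y*(Ω₁)=+0.001738-0.000000i, Y(Ω₂)=-0.080972+0.000000i
  term(m=+1) = -0.064479+0.121354i   from Y*(Ω₁)=+0.232575-0.286848i, Y(Ω₂)=-0.365222+0.071336i
  term(m=+2) = -0.001637-0.002424i   from Y*(Ω₁)=+0.021614+0.102298i, Y(Ω₂)=-0.025923+0.010528i
  term(m=+3) = +0.122175-0.012951i   from Y*(Ω₁)=+0.291903+0.149406i, Y(Ω₂)=+0.313665-0.204911i
  term(m=+4) = -0.067180+0.166844i   from Y*(Ω₁)=-0.393869+0.174211i, Y(Ω₂)=+0.299360-0.291193i
  term(m=+5) = -0.039726-0.047202i   from Y*(Ω₁)=+0.068990-0.254366i, Y(Ω₂)=+0.133396-0.192358i
  term(m=+6) = +0.006058-0.001299i   from Y*(Ω₁)=+0.050556+0.070124i, Y(Ω₂)=+0.028794-0.065631i
Accumulated sum -0.089720+0.000000i; after 4π/(2l+1) scaling, -0.086728+0.000000i ⇒ P_6 = -0.086728

-0.086728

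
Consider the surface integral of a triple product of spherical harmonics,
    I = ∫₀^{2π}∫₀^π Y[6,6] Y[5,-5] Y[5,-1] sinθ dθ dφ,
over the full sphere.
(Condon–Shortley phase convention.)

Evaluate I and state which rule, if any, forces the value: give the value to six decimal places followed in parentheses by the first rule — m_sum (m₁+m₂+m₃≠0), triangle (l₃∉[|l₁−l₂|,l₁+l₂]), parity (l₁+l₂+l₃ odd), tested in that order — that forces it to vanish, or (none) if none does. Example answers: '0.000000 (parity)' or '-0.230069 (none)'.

0.096539 (none)

Checks pass: Σm=0; 16 even; l₃=5∈[1,11].
(2·6+1)(2·5+1)(2·5+1) = 1573
Δ: 6! 6! 4! / 17! → 1/28588560
sum: t=1:−1/345600 t=2:+1/13824 t=3:−1/5184 t=4:+1/13824 t=5:−1/345600 = -7/129600
3j²(6 5 5; 0 0 0) = Δ·Π!·Σ² = 80/7293  (sign +1)
sum: t=0:+1/12441600 = 1/12441600
3j²(6 5 5; 6 -5 -1) = Δ·Π!·Σ² = 3/442  (sign +1)
combine: 4πI² = 1573·80/7293·3/442 = 440/3757
take √, sign +1: I = 0.09653856
No selection rule forces the value: the integral is nonzero (none).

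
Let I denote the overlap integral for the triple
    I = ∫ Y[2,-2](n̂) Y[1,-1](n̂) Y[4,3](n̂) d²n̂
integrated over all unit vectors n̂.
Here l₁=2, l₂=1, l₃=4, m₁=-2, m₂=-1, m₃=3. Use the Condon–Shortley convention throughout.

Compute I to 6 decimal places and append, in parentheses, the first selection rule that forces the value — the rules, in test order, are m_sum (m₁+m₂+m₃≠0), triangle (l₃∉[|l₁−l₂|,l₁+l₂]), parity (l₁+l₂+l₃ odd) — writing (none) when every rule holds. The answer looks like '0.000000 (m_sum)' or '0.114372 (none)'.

0.000000 (triangle)

l₃=4 ∉ [1,3] — triangle fails ⇒ I = 0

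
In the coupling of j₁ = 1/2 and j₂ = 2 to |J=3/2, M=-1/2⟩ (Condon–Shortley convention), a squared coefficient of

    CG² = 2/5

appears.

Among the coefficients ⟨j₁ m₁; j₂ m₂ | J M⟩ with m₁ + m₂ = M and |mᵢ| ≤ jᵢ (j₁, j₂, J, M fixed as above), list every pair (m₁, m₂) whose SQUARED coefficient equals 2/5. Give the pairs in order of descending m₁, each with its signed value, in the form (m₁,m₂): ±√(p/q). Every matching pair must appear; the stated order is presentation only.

Admissible pairs with m₁+m₂ = M = -1/2: (-1/2,0), (1/2,-1)
  (m₁,m₂)=(1/2,-1): CG² = 3/5, CG = +√(3/5)
  (m₁,m₂)=(-1/2,0): CG² = 2/5, CG = −√(2/5)   ← matches the target
Pairs with CG² = 2/5: (-1/2,0): −√(2/5)

(-1/2,0): −√(2/5)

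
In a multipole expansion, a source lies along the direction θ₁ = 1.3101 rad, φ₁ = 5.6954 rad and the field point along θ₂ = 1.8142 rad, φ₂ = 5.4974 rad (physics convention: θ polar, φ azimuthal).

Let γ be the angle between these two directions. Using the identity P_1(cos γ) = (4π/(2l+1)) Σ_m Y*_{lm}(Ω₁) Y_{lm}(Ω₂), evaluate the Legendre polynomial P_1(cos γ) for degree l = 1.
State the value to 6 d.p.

0.857288

Summing Y*_{l m}(θ₁,φ₁)·Y_{l m}(θ₂,φ₂) over m ∈ [−1, 1]; prefactor 4π/(2·1+1) = 4.188790:
  m=-1: (+0.277795-0.185110i) × (+0.237008+0.237192i) = +0.109746+0.022018i  (running Σ = +0.109746+0.022018i)
  m=0: (+0.125939-0.000000i) × (-0.117757+0.000000i) = -0.014830+0.000000i  (running Σ = +0.094916+0.022018i)
  m=1: (-0.277795-0.185110i) × (-0.237008+0.237192i) = +0.109746-0.022018i  (running Σ = +0.204662+0.000000i)
Σ over m = +0.204662+0.000000i; ×(4π/3) → +0.857288+0.000000i. Real part: 0.857288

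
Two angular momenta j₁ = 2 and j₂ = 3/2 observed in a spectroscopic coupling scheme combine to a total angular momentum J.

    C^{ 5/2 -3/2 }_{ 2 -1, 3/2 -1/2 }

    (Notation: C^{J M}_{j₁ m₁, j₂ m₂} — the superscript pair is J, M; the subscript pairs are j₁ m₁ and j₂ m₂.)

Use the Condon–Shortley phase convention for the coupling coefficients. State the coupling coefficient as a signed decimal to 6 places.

triangle: 1!·3!·2!/7! = 12/5040
(j±m)!: 1!·3!·1!·2!·1!·4! = 288
prefactor² = (2J+1)·Δ·N² = 144/35
  k=0: +1/(0!·1!·3!·1!·0!·1!) = 1/6
  k=1: −1/(1!·0!·2!·0!·1!·2!) = -1/4
Σ = -1/12  ⇒  CG² = 144/35·(-1/12)² = 1/35
CG = −√(1/35) = -0.169031

-0.169031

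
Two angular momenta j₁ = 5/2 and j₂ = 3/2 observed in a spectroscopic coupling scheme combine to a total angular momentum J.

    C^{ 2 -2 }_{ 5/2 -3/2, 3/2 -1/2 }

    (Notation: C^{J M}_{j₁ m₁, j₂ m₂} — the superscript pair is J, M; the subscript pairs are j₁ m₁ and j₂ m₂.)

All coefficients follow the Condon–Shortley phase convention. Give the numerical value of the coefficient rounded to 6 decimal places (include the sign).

-0.617213

j₁+j₂−J=2  J+j₁−j₂=3  J−j₁+j₂=1  j₁+j₂+J+1=7
(j₁±m₁, j₂±m₂, J±M) = (1,4,1,2,0,4)
P² = 96/7
sum k=1..1:
  [1] −1/6 = -1/6
S = -1/6
C² = P²·S² = 8/21 ; C = -0.617213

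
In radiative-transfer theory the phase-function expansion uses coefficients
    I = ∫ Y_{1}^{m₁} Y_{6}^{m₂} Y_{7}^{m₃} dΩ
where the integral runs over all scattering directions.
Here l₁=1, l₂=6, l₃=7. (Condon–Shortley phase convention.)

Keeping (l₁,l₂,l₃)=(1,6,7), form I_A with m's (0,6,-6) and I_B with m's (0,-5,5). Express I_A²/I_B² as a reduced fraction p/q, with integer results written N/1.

Same 1,6,7: normalisation and zero-m 3j drop out of the ratio.
A: Δ: 0! 2! 12! / 15! → 1/1365; sum: t=0:+1/479001600 = 1/479001600; 3j²(1 6 7; 0 6 -6) = Δ·Π!·Σ² = 1/105  (sign -1)
B: Δ: 0! 2! 12! / 15! → 1/1365; sum: t=0:+1/39916800 = 1/39916800; 3j²(1 6 7; 0 -5 5) = Δ·Π!·Σ² = 8/455  (sign +1)
I_A²/I_B² = (1/105)/(8/455) = 13/24

13/24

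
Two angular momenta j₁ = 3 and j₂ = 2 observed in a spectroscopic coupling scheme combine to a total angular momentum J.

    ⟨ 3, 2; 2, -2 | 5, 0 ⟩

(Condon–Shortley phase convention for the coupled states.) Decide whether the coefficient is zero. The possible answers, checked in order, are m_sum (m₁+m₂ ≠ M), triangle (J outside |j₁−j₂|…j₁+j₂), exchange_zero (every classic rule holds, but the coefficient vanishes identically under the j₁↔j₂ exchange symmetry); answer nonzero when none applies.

m-sum: m₁+m₂ = 2+(-2) = 0, M = 0  ✓
triangle: |j₁−j₂| = 1 ≤ J = 5 ≤ j₁+j₂ = 5  ✓
exchange: j₁≠j₂ or m₁≠m₂ — the exchange symmetry imposes no constraint here
value check: CG = +√(1/42) = +0.154303 ≠ 0

nonzero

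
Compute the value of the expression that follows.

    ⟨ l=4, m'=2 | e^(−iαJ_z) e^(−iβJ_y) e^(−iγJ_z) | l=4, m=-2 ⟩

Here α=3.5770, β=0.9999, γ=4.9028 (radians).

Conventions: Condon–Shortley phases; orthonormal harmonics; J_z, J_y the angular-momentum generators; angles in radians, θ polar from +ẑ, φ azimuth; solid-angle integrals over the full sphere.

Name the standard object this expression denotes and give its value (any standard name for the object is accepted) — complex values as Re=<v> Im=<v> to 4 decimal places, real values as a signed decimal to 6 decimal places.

Wigner D-matrix element, Re=-0.3181 Im=0.1697

This is a Wigner D-matrix element — the rotation-matrix element ⟨l m'| R(α,β,γ) |l m⟩ in the angular-momentum basis.
D^4_{2,-2}(3.5770,0.9999,4.9028) = e^{-i·2·3.5770}·d^4_{2,-2}(0.9999)·e^{-i·-2·4.9028}. Compute d first:
Half-angle: c=0.877607, s=0.479382. N=√(720·2·2·720)=1440.000000
The bounds max(0,m−m')=0 and min(l+m,l−m')=2 give 3 terms
  k=0: (−1)^4·1440.0000/(96)·0.8776^4·0.4794^4 = +0.469912
  k=1: (−1)^5·1440.0000/(120)·0.8776^2·0.4794^6 = -0.112168
  k=2: (−1)^6·1440.0000/(1440)·0.8776^0·0.4794^8 = +0.002789
d^4_{2,-2}(0.9999) = +0.469912 -0.112168 +0.002789 = +0.360533
Phases: e^{-i·(2)·3.5770}=+0.644204-0.764854i, e^{-i·(-2)·4.9028}=-0.928359-0.371684i ⇒ D=-0.318111+0.169674i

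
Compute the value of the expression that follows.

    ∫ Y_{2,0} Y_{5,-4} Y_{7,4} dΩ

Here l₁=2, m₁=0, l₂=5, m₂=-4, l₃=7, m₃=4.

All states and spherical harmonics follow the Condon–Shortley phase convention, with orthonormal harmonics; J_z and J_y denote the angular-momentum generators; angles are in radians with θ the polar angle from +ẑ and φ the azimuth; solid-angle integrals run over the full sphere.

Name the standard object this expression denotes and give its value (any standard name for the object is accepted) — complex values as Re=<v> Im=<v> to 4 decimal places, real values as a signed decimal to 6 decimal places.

This is a Gaunt coefficient — the integral of a triple product of spherical harmonics over the sphere.
Rules hold: Σm=0, L=14 even, 3≤7≤7.
N = 5·11·15 = 825
Δ = 0!·4!·10!/15! = 1/15015
Racah Σ t=0..0: t=0:+1/57600 = 1/57600
⇒ 3j(2 5 7; 0 0 0)² = 21/715, sgn -1
Racah Σ t=0..0: t=0:+1/1451520 = 1/1451520
⇒ 3j(2 5 7; 0 -4 4)² = 1/91, sgn -1
4πI² = N·(3j₀)²·(3jₘ)² = 45/169
I = +1·√(0.266272/4π) = 0.14556534

Gaunt coefficient, +0.145565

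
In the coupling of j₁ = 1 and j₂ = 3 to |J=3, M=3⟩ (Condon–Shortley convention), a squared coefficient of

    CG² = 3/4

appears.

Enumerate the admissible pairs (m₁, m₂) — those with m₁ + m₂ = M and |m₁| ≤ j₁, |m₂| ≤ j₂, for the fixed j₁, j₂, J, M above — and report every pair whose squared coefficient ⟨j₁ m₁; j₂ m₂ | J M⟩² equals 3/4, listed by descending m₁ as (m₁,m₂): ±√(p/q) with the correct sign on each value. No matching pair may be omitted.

(0,3): −√(3/4)

Admissible pairs with m₁+m₂ = M = 3: (0,3), (1,2)
  (m₁,m₂)=(1,2): CG² = 1/4, CG = +√(1/4)
  (m₁,m₂)=(0,3): CG² = 3/4, CG = −√(3/4)   ← matches the target
Pairs with CG² = 3/4: (0,3): −√(3/4)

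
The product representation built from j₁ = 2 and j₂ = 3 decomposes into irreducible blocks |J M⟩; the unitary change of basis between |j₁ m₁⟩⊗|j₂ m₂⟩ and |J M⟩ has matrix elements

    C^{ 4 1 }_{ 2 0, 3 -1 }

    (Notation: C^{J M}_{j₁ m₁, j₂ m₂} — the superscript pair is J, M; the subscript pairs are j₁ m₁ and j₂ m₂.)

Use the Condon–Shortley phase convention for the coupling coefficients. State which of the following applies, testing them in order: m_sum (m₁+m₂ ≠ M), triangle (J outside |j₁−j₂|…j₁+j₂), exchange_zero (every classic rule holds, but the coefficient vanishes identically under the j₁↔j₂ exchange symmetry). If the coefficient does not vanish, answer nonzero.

m-sum: m₁+m₂ = 0+(-1) = -1, M = 1  ✗ ⇒ coefficient is 0

m_sum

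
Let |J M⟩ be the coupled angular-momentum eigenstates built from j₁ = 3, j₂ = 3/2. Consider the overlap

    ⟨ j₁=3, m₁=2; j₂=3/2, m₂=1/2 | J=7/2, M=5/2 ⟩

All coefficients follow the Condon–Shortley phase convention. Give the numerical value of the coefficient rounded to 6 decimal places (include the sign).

+0.377964  (= +√(1/7))

j₁+j₂−J=1  J+j₁−j₂=5  J−j₁+j₂=2  j₁+j₂+J+1=9
(j₁±m₁, j₂±m₂, J±M) = (5,1,2,1,6,1)
P² = 6400/7
sum k=0..1:
  [0] +1/48 = 1/48
  [1] −1/120 = -1/120
S = 1/80
C² = P²·S² = 1/7 ; C = +0.377964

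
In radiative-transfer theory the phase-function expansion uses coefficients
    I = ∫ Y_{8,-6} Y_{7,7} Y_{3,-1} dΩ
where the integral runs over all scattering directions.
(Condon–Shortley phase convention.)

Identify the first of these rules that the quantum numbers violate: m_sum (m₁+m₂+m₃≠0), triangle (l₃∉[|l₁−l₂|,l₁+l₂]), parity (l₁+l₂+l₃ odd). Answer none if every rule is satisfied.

Σmᵢ = 0  ✓
l₃∈[|l₁−l₂|,l₁+l₂]=[1,15], have l₃=3  ✓
Σlᵢ = 18 ⇒ even  ✓

none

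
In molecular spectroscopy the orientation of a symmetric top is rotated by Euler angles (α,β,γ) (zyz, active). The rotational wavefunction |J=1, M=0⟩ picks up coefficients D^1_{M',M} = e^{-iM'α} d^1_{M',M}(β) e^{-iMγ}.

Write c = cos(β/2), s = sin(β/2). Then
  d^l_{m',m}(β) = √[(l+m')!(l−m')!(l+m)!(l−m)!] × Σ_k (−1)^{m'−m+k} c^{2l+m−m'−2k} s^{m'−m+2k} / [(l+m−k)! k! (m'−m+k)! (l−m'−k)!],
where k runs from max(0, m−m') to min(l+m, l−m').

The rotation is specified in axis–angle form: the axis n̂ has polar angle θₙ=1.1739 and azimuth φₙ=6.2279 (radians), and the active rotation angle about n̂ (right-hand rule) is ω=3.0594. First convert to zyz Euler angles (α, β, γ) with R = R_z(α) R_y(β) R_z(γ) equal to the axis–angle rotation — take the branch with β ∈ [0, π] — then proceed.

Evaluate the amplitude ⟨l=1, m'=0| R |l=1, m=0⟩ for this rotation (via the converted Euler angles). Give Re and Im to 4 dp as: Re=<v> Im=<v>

Re=-0.6983 Im=0.0000

Axis–angle → zyz. n̂ = (sinθₙcosφₙ, sinθₙsinφₙ, cosθₙ) = (+0.920856, -0.050962, +0.386558), ω = 3.0594.
R = I cosω + sinω [n̂]ₓ + (1−cosω) n̂n̂ᵀ gives
  R = [+0.696465, -0.125435, +0.706543; -0.061962, -0.991439, -0.114935; +0.714910, +0.036270, -0.698275]
β = atan2(√(R₁₃²+R₂₃²), R₃₃) = 2.343781; α = atan2(R₂₃, R₁₃) mod 2π = 6.121925; γ = atan2(R₃₂, −R₃₁) mod 2π = 3.090903
Split into d^1_{0,0}(β=2.3438) × two z-phases.
Half-angle: c=0.388410, s=0.921486. N=√(1·1·1·1)=1.000000
k: max(0,(0)−(0))=0 … min(1+(0),1−(0))=1
  k=0: (−1)^0·1.0000/(1)·0.3884^2·0.9215^0 = +0.150863
  k=1: (−1)^1·1.0000/(1)·0.3884^0·0.9215^2 = -0.849137
d^1_{0,0}(2.3438) = +0.150863 -0.849137 = -0.698275
Attach z-rotation phases: D = e^{-i(0)(6.1219)}·(-0.698275)·e^{-i(0)(3.0909)} = -0.698275+0.000000i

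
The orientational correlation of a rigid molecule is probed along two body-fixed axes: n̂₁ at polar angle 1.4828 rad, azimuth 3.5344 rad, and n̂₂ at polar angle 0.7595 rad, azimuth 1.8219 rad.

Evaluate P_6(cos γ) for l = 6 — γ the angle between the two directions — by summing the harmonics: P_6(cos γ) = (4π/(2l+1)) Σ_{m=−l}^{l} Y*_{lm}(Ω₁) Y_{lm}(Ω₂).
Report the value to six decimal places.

-0.305317

Addition theorem: P_6(cos γ) = (4π/13) Σ_m Y*_{lm}(Ω₁) Y_{lm}(Ω₂), m = −6…6:
  m=-6: (-0.333955, 0.333521) × (-0.003302, 0.051378) = (-0.016033, -0.018259)  (running Σ = (-0.016033, -0.018259))
  m=-5: (0.055272, -0.133235) × (-0.178572, -0.058242) = (-0.017630, 0.020573)  (running Σ = (-0.033663, 0.002314))
  m=-4: (0.000139, -0.321447) × (0.205903, -0.323810) = (-0.104059, -0.066232)  (running Σ = (-0.137722, -0.063918))
  m=-3: (0.063072, 0.152410) × (0.293758, 0.313242) = (-0.029213, 0.064529)  (running Σ = (-0.166935, 0.000610))
  m=-2: (0.197160, 0.197246) × (-0.089386, 0.049089) = (-0.027306, -0.007953)  (running Σ = (-0.194241, -0.007342))
  m=-1: (-0.158939, -0.065855) × (0.084349, 0.328824) = (0.008248, -0.057818)  (running Σ = (-0.185993, -0.065160))
  m=0: (-0.267482, -0.000000) × (-0.209856, 0.000000) = (0.056133, 0.000000)  (running Σ = (-0.129860, -0.065160))
  m=1: (0.158939, -0.065855) × (-0.084349, 0.328824) = (0.008248, 0.057818)  (running Σ = (-0.121612, -0.007342))
  m=2: (0.197160, -0.197246) × (-0.089386, -0.049089) = (-0.027306, 0.007953)  (running Σ = (-0.148918, 0.000610))
  m=3: (-0.063072, 0.152410) × (-0.293758, 0.313242) = (-0.029213, -0.064529)  (running Σ = (-0.178131, -0.063918))
  m=4: (0.000139, 0.321447) × (0.205903, 0.323810) = (-0.104059, 0.066232)  (running Σ = (-0.282190, 0.002314))
  m=5: (-0.055272, -0.133235) × (0.178572, -0.058242) = (-0.017630, -0.020573)  (running Σ = (-0.299820, -0.018259))
  m=6: (-0.333955, -0.333521) × (-0.003302, -0.051378) = (-0.016033, 0.018259)  (running Σ = (-0.315853, -0.000000))
Σ over m = (-0.315853, -0.000000); ×(4π/13) → (-0.305317, -0.000000). Real part: -0.305317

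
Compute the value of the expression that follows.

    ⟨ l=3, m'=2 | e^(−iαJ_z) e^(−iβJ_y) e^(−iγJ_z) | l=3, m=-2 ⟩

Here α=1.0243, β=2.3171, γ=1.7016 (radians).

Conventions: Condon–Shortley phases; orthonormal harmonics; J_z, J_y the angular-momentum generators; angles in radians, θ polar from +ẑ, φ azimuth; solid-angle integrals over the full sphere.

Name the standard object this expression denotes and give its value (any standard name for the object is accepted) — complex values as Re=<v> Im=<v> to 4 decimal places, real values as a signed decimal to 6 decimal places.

This is a Wigner D-matrix element — the rotation-matrix element ⟨l m'| R(α,β,γ) |l m⟩ in the angular-momentum basis.
First d^3_{2,-2}(β=2.3171), then the phase factors e^{-i(2)α} and e^{-i(-2)γ}:
c=cos(2.317100/2)=0.400668, s=sin(2.317100/2)=0.916223; N=√[120·1·1·120]=120.000000
k: max(0,(-2)−(2))=0 … min(3+(-2),3−(2))=1
  k=0: (−1)^4·120.0000/(24)·0.4007^2·0.9162^4 = +0.565647
  k=1: (−1)^5·120.0000/(120)·0.4007^0·0.9162^6 = -0.591572
d^3_{2,-2}(2.3171) = +0.565647 -0.591572 = -0.025925
D = (-0.459830-0.888007i)·(-0.025925)·(-0.965976-0.258634i) = -0.005561-0.025321i

Wigner D-matrix element, Re=-0.0056 Im=-0.0253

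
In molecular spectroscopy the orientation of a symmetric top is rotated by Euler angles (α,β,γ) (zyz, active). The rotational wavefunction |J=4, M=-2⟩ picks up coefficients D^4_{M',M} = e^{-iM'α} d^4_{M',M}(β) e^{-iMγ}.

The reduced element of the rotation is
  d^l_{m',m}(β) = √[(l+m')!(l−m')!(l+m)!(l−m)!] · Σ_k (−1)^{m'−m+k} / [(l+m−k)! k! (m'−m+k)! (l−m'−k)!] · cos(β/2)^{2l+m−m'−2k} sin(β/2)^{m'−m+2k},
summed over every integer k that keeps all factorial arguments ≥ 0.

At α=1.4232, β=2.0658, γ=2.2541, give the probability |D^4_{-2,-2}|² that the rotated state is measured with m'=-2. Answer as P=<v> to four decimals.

Split into d^4_{-2,-2}(β=2.0658) × two z-phases.
c=cos(2.065800/2)=0.512331, s=sin(2.065800/2)=0.858788; N=√[2·720·2·720]=1440.000000
The bounds max(0,m−m')=0 and min(l+m,l−m')=2 give 3 terms
  k=0: (−1)^0·1440.0000/(1440)·0.5123^8·0.8588^0 = +0.004747
  k=1: (−1)^1·1440.0000/(120)·0.5123^6·0.8588^2 = -0.160050
  k=2: (−1)^2·1440.0000/(96)·0.5123^4·0.8588^4 = +0.562130
d^4_{-2,-2}(2.0658) = +0.004747 -0.160050 +0.562130 = +0.406827
|D^4_{-2,-2}|² = |d^4_{-2,-2}(β)|² = (+0.406827)² = 0.165508 (the z-rotation phases have unit modulus)

P=0.1655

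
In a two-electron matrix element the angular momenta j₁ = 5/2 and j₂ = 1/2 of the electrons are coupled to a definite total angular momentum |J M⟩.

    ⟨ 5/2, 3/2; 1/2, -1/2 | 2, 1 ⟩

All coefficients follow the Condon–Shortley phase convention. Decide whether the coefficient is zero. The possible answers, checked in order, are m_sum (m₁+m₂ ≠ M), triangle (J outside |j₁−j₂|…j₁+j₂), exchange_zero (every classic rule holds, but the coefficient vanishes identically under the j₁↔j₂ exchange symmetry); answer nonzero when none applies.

m-sum: m₁+m₂ = 3/2+(-1/2) = 1, M = 1  ✓
triangle: |j₁−j₂| = 2 ≤ J = 2 ≤ j₁+j₂ = 3  ✓
exchange: j₁≠j₂ or m₁≠m₂ — the exchange symmetry imposes no constraint here
value check: CG = +√(2/3) = +0.816497 ≠ 0

nonzero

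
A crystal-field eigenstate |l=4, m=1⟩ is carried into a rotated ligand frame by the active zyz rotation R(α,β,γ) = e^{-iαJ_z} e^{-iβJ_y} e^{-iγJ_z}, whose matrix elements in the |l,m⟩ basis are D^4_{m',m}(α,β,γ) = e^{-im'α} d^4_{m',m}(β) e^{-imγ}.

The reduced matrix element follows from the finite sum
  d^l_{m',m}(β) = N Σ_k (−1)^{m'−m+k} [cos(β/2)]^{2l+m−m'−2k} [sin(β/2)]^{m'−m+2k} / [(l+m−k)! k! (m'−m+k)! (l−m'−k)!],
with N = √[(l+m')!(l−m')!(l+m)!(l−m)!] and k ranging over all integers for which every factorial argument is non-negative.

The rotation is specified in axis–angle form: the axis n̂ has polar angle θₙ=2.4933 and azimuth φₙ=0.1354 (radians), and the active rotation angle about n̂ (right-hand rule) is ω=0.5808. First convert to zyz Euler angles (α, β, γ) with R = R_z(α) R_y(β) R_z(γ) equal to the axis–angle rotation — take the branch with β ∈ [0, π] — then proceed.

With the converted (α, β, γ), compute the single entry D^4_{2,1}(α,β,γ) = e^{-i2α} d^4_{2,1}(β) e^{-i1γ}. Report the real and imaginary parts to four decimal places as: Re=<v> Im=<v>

Axis–angle → zyz. n̂ = (sinθₙcosφₙ, sinθₙsinφₙ, cosθₙ) = (+0.598300, +0.081509, -0.797116), ω = 0.5808.
R = I cosω + sinω [n̂]ₓ + (1−cosω) n̂n̂ᵀ gives
  R = [+0.894721, +0.445368, -0.033479; -0.429375, +0.837113, -0.338937; -0.122926, +0.317629, +0.940213]
β = atan2(√(R₁₃²+R₂₃²), R₃₃) = 0.347540; α = atan2(R₂₃, R₁₃) mod 2π = 4.613931; γ = atan2(R₃₂, −R₃₁) mod 2π = 1.201538
Split into d^4_{2,1}(β=0.3475) × two z-phases.
Half-angle: c=0.984940, s=0.172897. N=√(720·2·120·6)=1018.233765
Admissible k: 0..2 (factorial args all ≥0)
  k=0: (−1)^1·1018.2338/(240)·0.9849^7·0.1729^1 = -0.659617
  k=1: (−1)^2·1018.2338/(48)·0.9849^5·0.1729^3 = +0.101629
  k=2: (−1)^3·1018.2338/(72)·0.9849^3·0.1729^5 = -0.002088
d^4_{2,1}(0.3475) = -0.659617 +0.101629 -0.002088 = -0.560076
Attach z-rotation phases: D = e^{-i(2)(4.6139)}·(-0.560076)·e^{-i(1)(1.2015)} = +0.300429-0.472681i

Re=0.3004 Im=-0.4727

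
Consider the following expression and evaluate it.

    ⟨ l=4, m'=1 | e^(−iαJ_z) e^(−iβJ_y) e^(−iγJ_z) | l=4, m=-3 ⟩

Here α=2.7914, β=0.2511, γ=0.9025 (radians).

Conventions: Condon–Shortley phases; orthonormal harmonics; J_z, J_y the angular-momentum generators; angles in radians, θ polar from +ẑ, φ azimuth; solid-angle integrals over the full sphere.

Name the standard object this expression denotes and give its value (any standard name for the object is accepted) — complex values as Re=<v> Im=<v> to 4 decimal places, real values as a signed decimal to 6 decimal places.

This is a Wigner D-matrix element — the rotation-matrix element ⟨l m'| R(α,β,γ) |l m⟩ in the angular-momentum basis.
Split into d^4_{1,-3}(β=0.2511) × two z-phases.
Half-angle: c=0.992129, s=0.125220. N=√(120·6·1·5040)=1904.940944
k: max(0,(-3)−(1))=0 … min(4+(-3),4−(1))=1
  k=0: (−1)^4·1904.9409/(144)·0.9921^4·0.1252^4 = +0.003151
  k=1: (−1)^5·1904.9409/(240)·0.9921^2·0.1252^6 = -0.000030
d^4_{1,-3}(0.2511) = +0.003151 -0.000030 = +0.003121
Phases: e^{-i·(1)·2.7914}=-0.939307-0.343079i, e^{-i·(-3)·0.9025}=-0.907252+0.420587i ⇒ D=+0.003110-0.000262i

Wigner D-matrix element, Re=0.0031 Im=-0.0003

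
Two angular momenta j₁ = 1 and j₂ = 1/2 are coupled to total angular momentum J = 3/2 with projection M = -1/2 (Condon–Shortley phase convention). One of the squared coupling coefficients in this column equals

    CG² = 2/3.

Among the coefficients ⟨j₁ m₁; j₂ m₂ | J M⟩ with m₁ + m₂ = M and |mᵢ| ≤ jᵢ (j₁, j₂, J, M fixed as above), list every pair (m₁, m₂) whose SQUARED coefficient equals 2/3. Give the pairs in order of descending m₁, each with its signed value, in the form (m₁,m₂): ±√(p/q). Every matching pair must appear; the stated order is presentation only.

(0,-1/2): +√(2/3)

Admissible pairs with m₁+m₂ = M = -1/2: (-1,1/2), (0,-1/2)
  (m₁,m₂)=(0,-1/2): CG² = 2/3, CG = +√(2/3)   ← matches the target
  (m₁,m₂)=(-1,1/2): CG² = 1/3, CG = +√(1/3)
Pairs with CG² = 2/3: (0,-1/2): +√(2/3)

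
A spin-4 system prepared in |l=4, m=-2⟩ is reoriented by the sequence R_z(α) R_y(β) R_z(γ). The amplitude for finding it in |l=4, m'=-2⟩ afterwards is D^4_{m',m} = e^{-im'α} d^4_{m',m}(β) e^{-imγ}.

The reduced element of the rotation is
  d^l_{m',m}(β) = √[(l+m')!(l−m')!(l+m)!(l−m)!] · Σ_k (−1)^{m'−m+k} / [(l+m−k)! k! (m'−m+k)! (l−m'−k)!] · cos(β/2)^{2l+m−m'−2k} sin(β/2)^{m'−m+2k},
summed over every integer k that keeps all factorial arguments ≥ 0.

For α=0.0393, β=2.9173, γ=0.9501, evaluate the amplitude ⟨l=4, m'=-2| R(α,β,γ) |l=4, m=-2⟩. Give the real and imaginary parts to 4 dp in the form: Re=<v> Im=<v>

D^4_{-2,-2}(0.0393,2.9173,0.9501) = e^{-i·-2·0.0393}·d^4_{-2,-2}(2.9173)·e^{-i·-2·0.9501}. Compute d first:
c=cos(2.917300/2)=0.111911, s=sin(2.917300/2)=0.993718; N=√[2·720·2·720]=1440.000000
k: max(0,(-2)−(-2))=0 … min(4+(-2),4−(-2))=2
  k=0: (−1)^0·1440.0000/(1440)·0.1119^8·0.9937^0 = +0.000000
  k=1: (−1)^1·1440.0000/(120)·0.1119^6·0.9937^2 = -0.000023
  k=2: (−1)^2·1440.0000/(96)·0.1119^4·0.9937^4 = +0.002294
d^4_{-2,-2}(2.9173) = +0.000000 -0.000023 +0.002294 = +0.002271
D = (+0.996913+0.078519i)·(+0.002271)·(-0.323479+0.946235i) = -0.000901+0.002085i

Re=-0.0009 Im=0.0021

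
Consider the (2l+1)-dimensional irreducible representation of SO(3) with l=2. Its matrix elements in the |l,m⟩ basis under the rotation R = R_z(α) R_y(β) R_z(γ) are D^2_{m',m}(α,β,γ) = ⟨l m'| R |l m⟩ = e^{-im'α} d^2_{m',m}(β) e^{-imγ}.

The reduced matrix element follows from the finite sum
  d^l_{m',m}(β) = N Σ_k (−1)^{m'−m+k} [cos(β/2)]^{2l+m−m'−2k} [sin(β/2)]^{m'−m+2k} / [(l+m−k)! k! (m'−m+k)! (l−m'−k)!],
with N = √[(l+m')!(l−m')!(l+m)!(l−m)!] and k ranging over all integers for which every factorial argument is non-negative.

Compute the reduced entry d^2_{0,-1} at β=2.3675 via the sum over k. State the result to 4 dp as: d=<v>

d=0.6122

d^2_{0,-1}(β=2.3675) via the finite sum:
With c≡cos(β/2)=0.377455 and s≡sin(β/2)=0.926028, N=[2·2·1·6]^{1/2}=4.898979
k∈{0,1} keeps every argument non-negative
  k=0: (−1)^1·4.8990/(2)·0.3775^3·0.9260^1 = -0.121982
  k=1: (−1)^2·4.8990/(2)·0.3775^1·0.9260^3 = +0.734198
d^2_{0,-1}(2.3675) = -0.121982 +0.734198 = +0.612216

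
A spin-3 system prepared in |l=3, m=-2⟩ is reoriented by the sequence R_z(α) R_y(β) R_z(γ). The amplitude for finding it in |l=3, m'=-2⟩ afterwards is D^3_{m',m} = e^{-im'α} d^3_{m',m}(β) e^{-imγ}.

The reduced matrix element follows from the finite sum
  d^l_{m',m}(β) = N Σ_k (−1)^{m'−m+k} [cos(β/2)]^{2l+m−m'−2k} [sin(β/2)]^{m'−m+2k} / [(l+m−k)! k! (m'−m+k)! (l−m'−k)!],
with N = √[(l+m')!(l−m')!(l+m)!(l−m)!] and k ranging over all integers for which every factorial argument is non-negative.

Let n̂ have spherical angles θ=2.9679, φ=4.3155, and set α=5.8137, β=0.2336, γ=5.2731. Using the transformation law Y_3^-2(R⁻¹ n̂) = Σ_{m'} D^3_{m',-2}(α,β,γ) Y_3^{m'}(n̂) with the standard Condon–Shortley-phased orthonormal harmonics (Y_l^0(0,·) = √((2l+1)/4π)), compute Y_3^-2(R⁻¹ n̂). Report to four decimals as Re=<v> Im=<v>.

Need the full column D^3_{m',-2} for m'=−3..3 at α=5.8137, β=0.2336, γ=5.2731.
cos(β/2)=0.993187, sin(β/2)=0.116535
d^3_{-3,-2}: single k=1 term ⇒ +0.275858;  D = -0.264572+0.078098i
d^3_{-2,-2}: k∈[0..1] ⇒ +0.959810 -0.066070 = +0.893740;  D = -0.878906-0.162161i
d^3_{-1,-2}: k∈[0..1] ⇒ -0.356131 +0.009806 = -0.346325;  D = +0.275297+0.210125i
d^3_{0,-2}: k∈[0..1] ⇒ +0.072376 -0.000996 = +0.071379;  D = -0.031007-0.064293i
d^3_{1,-2}: k∈[0..1] ⇒ -0.009806 +0.000068 = -0.009738;  D = -0.000196+0.009736i
d^3_{2,-2}: k∈[0..1] ⇒ +0.000910 -0.000003 = +0.000907;  D = +0.000427-0.000801i
d^3_{3,-2}: single k=0 term ⇒ -0.000052;  D = -0.000043+0.000030i
Y_3^{m'}(θ=2.9679,φ=4.3155) and Σ D·Y over m':
  (-0.2646+0.0781i)·(+0.0020-0.0008i)  (-0.8789-0.1622i)·(+0.0211+0.0214i)  (+0.2753+0.2101i)·(-0.0831+0.1984i)  (-0.0310-0.0643i)·(-0.6802+0.0000i)  (-0.0002+0.0097i)·(+0.0831+0.1984i)  (+0.0004-0.0008i)·(+0.0211-0.0214i)  (-0.0000+0.0000i)·(-0.0020-0.0008i)
Y_3^-2(R⁻¹ n̂) = -0.060946+0.059724i

Re=-0.0609 Im=0.0597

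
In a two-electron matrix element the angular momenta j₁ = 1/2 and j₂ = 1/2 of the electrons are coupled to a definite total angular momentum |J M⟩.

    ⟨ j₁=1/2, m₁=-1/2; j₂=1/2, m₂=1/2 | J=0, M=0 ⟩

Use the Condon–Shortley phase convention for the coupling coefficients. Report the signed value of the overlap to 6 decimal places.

triangle: 1!·0!·0!/2! = 1/2
(j±m)!: 0!·1!·1!·0!·0!·0! = 1
prefactor² = (2J+1)·Δ·N² = 1/2
  k=1: −1/(1!·0!·0!·0!·0!·0!) = -1
Σ = -1  ⇒  CG² = 1/2·(-1)² = 1/2
CG = −√(1/2) = -0.707107

-0.707107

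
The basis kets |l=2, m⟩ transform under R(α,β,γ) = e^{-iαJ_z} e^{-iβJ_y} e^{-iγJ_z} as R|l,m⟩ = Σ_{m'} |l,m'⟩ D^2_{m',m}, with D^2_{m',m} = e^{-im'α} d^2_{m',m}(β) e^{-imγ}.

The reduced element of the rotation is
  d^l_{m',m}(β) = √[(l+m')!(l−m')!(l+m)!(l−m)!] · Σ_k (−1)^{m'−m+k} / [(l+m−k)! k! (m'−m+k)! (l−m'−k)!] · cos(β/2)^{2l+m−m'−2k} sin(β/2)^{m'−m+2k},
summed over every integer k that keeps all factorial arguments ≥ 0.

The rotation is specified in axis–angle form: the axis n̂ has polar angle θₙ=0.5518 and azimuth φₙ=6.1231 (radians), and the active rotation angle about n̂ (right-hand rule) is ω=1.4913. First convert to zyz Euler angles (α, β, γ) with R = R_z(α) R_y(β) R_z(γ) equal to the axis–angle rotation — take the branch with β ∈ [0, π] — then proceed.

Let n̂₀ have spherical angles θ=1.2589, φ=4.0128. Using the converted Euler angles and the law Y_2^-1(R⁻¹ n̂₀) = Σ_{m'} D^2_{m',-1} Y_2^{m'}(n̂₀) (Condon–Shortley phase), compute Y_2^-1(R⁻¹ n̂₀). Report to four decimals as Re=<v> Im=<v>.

Axis–angle → zyz. n̂ = (sinθₙcosφₙ, sinθₙsinφₙ, cosθₙ) = (+0.517518, -0.083562, +0.851582), ω = 1.4913.
R = I cosω + sinω [n̂]ₓ + (1−cosω) n̂n̂ᵀ gives
  R = [+0.325969, -0.888704, +0.322413; +0.809082, +0.085841, -0.581393; +0.489010, +0.450375, +0.747016]
β = atan2(√(R₁₃²+R₂₃²), R₃₃) = 0.727235; α = atan2(R₂₃, R₁₃) mod 2π = 5.218721; γ = atan2(R₃₂, −R₃₁) mod 2π = 2.397299
Need the full column D^2_{m',-1} for m'=−2..2 at α=5.2187, β=0.7272, γ=2.3973.
cos(β/2)=0.934616, sin(β/2)=0.355657
d^2_{-2,-1}: single k=1 term ⇒ +0.580714;  D = +0.559927+0.153983i
d^2_{-1,-1}: k∈[0..1] ⇒ +0.763016 -0.331476 = +0.431540;  D = +0.101723+0.419380i
d^2_{0,-1}: k∈[0..1] ⇒ -0.711226 +0.102992 = -0.608234;  D = +0.447397-0.412049i
d^2_{1,-1}: k∈[0..1] ⇒ +0.331476 -0.016000 = +0.315475;  D = -0.299444-0.099289i
d^2_{2,-1}: single k=0 term ⇒ -0.084093;  D = +0.015565+0.082640i
Y_2^{m'}(θ=1.2589,φ=4.0128) and Σ D·Y over m':
  (+0.5599+0.1540i)·(-0.0598-0.3448i)  (+0.1017+0.4194i)·(-0.1453+0.1726i)  (+0.4474-0.4120i)·(-0.2263+0.0000i)  (-0.2994-0.0993i)·(+0.1453+0.1726i)  (+0.0156+0.0826i)·(-0.0598+0.3448i)
Y_2^-1(R⁻¹ n̂) = -0.224576-0.218056i

Re=-0.2246 Im=-0.2181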